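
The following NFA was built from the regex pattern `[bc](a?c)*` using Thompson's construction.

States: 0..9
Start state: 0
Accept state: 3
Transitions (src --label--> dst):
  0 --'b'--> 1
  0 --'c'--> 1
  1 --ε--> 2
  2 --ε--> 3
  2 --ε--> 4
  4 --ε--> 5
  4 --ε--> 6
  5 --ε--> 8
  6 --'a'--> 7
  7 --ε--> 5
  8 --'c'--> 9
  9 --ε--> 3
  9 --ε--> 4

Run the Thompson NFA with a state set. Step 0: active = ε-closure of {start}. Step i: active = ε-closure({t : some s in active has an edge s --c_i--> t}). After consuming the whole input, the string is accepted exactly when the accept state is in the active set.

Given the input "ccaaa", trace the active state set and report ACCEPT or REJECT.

Answer: REJECT

Derivation:
start: ε-closure({0}) = {0}
'c' @ 1: {1,2,3,4,5,6,8}  [accepting]
'c' @ 2: {3,4,5,6,8,9}  [accepting]
'a' @ 3: {5,7,8}
'a' @ 4: {}  — no active states
rest 'a' ignored (set empty)
final: {}; accept 3 not in set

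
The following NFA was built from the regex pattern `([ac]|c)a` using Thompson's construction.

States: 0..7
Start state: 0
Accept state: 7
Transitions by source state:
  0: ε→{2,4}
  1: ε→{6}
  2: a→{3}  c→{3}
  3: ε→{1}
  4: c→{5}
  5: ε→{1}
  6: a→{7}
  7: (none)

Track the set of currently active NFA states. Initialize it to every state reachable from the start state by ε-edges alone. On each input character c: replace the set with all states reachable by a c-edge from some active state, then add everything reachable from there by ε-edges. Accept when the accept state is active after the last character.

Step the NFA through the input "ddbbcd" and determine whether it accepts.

initial (ε-close {0}): {0,2,4}
'd' @ 1: {}  — dead — no transitions
rest 'dbbcd' ignored (set empty)
after full input: {}  (accept=7 not in)

Answer: REJECT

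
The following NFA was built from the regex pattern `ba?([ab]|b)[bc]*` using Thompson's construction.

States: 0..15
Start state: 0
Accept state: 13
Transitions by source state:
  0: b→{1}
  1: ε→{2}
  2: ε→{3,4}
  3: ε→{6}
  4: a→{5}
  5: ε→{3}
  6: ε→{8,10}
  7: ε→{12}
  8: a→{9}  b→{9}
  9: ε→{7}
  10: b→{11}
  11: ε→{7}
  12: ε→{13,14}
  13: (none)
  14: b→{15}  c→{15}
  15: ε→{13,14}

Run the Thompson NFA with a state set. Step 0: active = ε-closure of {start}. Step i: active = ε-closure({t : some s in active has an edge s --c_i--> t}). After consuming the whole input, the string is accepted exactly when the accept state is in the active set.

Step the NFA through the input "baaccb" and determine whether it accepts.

start: ε-closure({0}) = {0}
'b' @ 1: {1,2,3,4,6,8,10}
'a' @ 2: {3,5,6,7,8,9,10,12,13,14}  ✓accept
'a' @ 3: {7,9,12,13,14}  ✓accept
'c' @ 4: {13,14,15}  ✓accept
'c' @ 5: {13,14,15}  ✓accept
'b' @ 6: {13,14,15}  ✓accept
end set {13,14,15} — state 13 in

Answer: ACCEPT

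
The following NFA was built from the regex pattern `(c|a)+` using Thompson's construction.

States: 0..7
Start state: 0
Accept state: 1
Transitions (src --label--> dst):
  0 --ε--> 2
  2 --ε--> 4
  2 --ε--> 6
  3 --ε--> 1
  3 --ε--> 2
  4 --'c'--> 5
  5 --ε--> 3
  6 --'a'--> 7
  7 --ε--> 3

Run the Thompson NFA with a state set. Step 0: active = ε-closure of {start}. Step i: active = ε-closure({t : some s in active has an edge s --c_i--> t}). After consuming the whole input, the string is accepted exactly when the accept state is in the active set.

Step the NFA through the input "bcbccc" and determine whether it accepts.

initial (ε-close {0}): {0,2,4,6}
'b' @ 1: {}  — no active states
rest 'cbccc' ignored (set empty)
after full input: {}  (accept=1 not in)

Answer: REJECT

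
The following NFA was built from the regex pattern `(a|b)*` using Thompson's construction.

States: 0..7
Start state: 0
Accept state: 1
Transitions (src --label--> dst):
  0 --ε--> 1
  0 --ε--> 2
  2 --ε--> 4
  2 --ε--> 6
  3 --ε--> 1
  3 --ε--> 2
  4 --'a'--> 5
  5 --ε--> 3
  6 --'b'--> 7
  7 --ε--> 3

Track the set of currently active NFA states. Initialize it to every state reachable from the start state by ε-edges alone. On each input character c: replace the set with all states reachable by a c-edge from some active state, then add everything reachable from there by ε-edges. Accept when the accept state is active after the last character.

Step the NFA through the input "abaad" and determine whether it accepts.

S₀ = ε-closure({0}) = {0,1,2,4,6}
'a' @ 1: {1,2,3,4,5,6}  ✓accept
'b' @ 2: {1,2,3,4,6,7}  ✓accept
'a' @ 3: {1,2,3,4,5,6}  ✓accept
'a' @ 4: {1,2,3,4,5,6}  ✓accept
'd' @ 5: {}  — no active states
end set {} — state 1 not in

Answer: REJECT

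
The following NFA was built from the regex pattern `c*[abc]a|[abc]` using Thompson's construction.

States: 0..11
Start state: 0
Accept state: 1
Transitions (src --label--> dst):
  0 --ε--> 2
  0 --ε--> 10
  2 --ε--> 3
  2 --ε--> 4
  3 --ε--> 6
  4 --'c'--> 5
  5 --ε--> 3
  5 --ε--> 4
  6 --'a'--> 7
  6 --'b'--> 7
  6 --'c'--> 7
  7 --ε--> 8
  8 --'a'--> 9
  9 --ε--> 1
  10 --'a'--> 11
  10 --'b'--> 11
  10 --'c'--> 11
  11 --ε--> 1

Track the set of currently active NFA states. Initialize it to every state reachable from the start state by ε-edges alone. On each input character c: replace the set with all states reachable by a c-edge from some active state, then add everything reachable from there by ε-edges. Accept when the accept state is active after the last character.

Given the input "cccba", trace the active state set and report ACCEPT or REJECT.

Answer: ACCEPT

Derivation:
initial (ε-close {0}): {0,2,3,4,6,10}
'c' @ 1: {1,3,4,5,6,7,8,11}  ✓accept
'c' @ 2: {3,4,5,6,7,8}
'c' @ 3: {3,4,5,6,7,8}
'b' @ 4: {7,8}
'a' @ 5: {1,9}  ✓accept
end set {1,9} — state 1 in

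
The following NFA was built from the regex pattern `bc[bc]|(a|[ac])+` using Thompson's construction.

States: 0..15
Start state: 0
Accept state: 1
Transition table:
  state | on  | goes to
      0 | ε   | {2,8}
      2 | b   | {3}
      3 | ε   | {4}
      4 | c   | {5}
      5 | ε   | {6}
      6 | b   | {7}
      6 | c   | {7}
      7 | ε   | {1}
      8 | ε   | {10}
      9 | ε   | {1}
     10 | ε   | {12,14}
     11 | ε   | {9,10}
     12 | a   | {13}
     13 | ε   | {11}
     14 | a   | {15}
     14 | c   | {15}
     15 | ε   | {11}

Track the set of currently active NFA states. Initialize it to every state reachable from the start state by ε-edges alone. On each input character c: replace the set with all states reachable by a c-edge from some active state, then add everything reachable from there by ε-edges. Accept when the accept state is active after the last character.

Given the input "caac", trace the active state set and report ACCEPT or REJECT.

Answer: ACCEPT

Steps:
S₀ = ε-closure({0}) = {0,2,8,10,12,14}
'c' @ 1: {1,9,10,11,12,14,15}  (accept∈set)
'a' @ 2: {1,9,10,11,12,13,14,15}  (accept∈set)
'a' @ 3: {1,9,10,11,12,13,14,15}  (accept∈set)
'c' @ 4: {1,9,10,11,12,14,15}  (accept∈set)
final: {1,9,10,11,12,14,15}; accept 1 in set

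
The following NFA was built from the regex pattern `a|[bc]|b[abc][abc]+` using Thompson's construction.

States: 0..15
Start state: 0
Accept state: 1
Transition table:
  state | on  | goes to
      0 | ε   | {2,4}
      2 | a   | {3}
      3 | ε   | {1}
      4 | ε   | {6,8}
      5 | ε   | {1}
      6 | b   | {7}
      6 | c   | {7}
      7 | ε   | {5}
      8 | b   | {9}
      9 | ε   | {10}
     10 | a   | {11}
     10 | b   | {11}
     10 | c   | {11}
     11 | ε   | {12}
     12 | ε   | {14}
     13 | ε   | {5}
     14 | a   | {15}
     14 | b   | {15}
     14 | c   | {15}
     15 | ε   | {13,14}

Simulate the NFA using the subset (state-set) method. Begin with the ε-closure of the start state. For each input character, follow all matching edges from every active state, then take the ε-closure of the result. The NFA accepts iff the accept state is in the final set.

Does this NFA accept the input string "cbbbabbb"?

Answer: REJECT

Steps:
S₀ = ε-closure({0}) = {0,2,4,6,8}
'c' @ 1: {1,5,7}  [accepting]
'b' @ 2: {}  — no active states
rest 'bbabbb' ignored (set empty)
after full input: {}  (accept=1 not in)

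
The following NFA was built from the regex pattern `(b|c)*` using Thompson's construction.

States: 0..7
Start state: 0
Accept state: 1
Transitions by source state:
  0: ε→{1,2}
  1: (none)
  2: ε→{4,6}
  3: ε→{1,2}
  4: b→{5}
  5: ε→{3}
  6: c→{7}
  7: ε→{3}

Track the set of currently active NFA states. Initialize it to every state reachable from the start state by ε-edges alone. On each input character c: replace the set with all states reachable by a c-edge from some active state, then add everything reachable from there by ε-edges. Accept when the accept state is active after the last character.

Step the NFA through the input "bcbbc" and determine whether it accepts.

Answer: ACCEPT

Derivation:
initial (ε-close {0}): {0,1,2,4,6}
'b' @ 1: {1,2,3,4,5,6}  [accepting]
'c' @ 2: {1,2,3,4,6,7}  [accepting]
'b' @ 3: {1,2,3,4,5,6}  [accepting]
'b' @ 4: {1,2,3,4,5,6}  [accepting]
'c' @ 5: {1,2,3,4,6,7}  [accepting]
after full input: {1,2,3,4,6,7}  (accept=1 in)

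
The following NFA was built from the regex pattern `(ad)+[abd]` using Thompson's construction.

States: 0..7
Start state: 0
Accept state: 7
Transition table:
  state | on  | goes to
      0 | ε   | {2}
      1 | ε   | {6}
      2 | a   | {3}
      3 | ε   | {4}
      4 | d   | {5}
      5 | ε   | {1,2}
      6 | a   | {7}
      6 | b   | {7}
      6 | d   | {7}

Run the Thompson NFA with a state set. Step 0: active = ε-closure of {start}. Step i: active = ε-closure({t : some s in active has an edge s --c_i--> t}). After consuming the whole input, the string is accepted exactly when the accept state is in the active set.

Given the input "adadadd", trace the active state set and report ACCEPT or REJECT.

S₀ = ε-closure({0}) = {0,2}
'a' @ 1: {3,4}
'd' @ 2: {1,2,5,6}
'a' @ 3: {3,4,7}  (accept∈set)
'd' @ 4: {1,2,5,6}
'a' @ 5: {3,4,7}  (accept∈set)
'd' @ 6: {1,2,5,6}
'd' @ 7: {7}  (accept∈set)
after full input: {7}  (accept=7 in)

Answer: ACCEPT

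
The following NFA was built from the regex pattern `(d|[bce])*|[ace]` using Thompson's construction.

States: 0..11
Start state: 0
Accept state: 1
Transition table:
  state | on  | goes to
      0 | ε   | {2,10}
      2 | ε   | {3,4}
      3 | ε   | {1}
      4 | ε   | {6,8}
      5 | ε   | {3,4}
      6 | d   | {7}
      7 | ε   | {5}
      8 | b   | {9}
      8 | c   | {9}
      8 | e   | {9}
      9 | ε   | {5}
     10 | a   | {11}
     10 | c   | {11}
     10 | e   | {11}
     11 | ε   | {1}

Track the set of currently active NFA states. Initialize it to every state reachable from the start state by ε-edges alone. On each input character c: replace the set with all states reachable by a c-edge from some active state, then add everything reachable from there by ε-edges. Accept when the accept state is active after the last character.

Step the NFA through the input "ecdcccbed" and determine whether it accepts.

S₀ = ε-closure({0}) = {0,1,2,3,4,6,8,10}
'e' @ 1: {1,3,4,5,6,8,9,11}  [accepting]
'c' @ 2: {1,3,4,5,6,8,9}  [accepting]
'd' @ 3: {1,3,4,5,6,7,8}  [accepting]
'c' @ 4: {1,3,4,5,6,8,9}  [accepting]
'c' @ 5: {1,3,4,5,6,8,9}  [accepting]
'c' @ 6: {1,3,4,5,6,8,9}  [accepting]
'b' @ 7: {1,3,4,5,6,8,9}  [accepting]
'e' @ 8: {1,3,4,5,6,8,9}  [accepting]
'd' @ 9: {1,3,4,5,6,7,8}  [accepting]
end set {1,3,4,5,6,7,8} — state 1 in

Answer: ACCEPT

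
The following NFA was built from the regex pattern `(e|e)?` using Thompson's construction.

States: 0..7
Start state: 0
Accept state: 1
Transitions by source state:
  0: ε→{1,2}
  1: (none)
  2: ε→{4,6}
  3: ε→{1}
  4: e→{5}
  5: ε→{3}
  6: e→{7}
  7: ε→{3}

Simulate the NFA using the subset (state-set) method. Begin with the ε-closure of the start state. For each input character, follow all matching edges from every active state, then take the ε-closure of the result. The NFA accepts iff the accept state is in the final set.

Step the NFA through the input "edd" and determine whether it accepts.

Answer: REJECT

Trace:
S₀ = ε-closure({0}) = {0,1,2,4,6}
'e' @ 1: {1,3,5,7}  [accepting]
'd' @ 2: {}  — state set empty
rest 'd' ignored (set empty)
end set {} — state 1 not in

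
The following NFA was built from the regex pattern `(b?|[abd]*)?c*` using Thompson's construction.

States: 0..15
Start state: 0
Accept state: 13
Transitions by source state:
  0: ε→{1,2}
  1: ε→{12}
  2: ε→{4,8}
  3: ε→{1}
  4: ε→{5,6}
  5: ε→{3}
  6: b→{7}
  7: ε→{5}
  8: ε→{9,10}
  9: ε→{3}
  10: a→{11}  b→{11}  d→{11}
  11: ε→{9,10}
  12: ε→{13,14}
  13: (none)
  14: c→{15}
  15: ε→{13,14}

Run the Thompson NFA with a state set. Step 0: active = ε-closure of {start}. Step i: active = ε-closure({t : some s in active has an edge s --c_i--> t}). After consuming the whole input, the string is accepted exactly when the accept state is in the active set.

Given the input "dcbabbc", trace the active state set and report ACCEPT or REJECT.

Answer: REJECT

Derivation:
start: ε-closure({0}) = {0,1,2,3,4,5,6,8,9,10,12,13,14}
'd' @ 1: {1,3,9,10,11,12,13,14}  (accept∈set)
'c' @ 2: {13,14,15}  (accept∈set)
'b' @ 3: {}  — dead — no transitions
rest 'abbc' ignored (set empty)
end set {} — state 13 not in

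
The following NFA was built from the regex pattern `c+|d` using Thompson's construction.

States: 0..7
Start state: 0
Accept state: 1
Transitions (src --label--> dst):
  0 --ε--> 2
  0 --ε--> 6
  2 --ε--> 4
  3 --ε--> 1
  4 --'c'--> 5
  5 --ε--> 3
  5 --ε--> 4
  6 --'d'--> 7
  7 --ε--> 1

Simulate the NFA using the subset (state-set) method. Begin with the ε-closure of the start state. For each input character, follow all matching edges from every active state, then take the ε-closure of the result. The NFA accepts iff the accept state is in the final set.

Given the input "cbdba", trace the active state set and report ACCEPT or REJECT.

initial (ε-close {0}): {0,2,4,6}
'c' @ 1: {1,3,4,5}  ✓accept
'b' @ 2: {}  — dead — no transitions
rest 'dba' ignored (set empty)
end set {} — state 1 not in

Answer: REJECT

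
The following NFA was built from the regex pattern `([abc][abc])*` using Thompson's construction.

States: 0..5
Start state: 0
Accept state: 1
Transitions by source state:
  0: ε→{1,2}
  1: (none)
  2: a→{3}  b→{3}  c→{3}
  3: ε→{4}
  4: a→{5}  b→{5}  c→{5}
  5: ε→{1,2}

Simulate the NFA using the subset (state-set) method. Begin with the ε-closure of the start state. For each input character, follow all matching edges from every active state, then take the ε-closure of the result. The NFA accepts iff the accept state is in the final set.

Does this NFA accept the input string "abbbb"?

Answer: REJECT

Trace:
S₀ = ε-closure({0}) = {0,1,2}
'a' @ 1: {3,4}
'b' @ 2: {1,2,5}  ✓accept
'b' @ 3: {3,4}
'b' @ 4: {1,2,5}  ✓accept
'b' @ 5: {3,4}
end set {3,4} — state 1 not in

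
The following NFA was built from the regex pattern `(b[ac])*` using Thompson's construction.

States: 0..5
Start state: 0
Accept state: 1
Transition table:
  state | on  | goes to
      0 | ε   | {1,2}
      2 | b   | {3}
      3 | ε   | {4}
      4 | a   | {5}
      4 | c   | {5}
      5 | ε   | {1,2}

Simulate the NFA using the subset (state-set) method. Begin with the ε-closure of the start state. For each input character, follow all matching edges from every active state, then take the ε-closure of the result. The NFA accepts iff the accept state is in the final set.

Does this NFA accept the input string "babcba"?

Answer: ACCEPT

Derivation:
S₀ = ε-closure({0}) = {0,1,2}
'b' @ 1: {3,4}
'a' @ 2: {1,2,5}  (accept∈set)
'b' @ 3: {3,4}
'c' @ 4: {1,2,5}  (accept∈set)
'b' @ 5: {3,4}
'a' @ 6: {1,2,5}  (accept∈set)
end set {1,2,5} — state 1 in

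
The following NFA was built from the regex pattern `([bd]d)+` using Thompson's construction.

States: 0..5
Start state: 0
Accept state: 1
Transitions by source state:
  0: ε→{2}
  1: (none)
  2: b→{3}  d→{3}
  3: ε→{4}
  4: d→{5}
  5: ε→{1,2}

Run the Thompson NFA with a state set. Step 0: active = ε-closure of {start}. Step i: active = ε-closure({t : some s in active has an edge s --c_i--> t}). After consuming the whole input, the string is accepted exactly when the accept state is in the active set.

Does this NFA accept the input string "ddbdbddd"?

Answer: ACCEPT

Steps:
S₀ = ε-closure({0}) = {0,2}
'd' @ 1: {3,4}
'd' @ 2: {1,2,5}  ✓accept
'b' @ 3: {3,4}
'd' @ 4: {1,2,5}  ✓accept
'b' @ 5: {3,4}
'd' @ 6: {1,2,5}  ✓accept
'd' @ 7: {3,4}
'd' @ 8: {1,2,5}  ✓accept
final: {1,2,5}; accept 1 in set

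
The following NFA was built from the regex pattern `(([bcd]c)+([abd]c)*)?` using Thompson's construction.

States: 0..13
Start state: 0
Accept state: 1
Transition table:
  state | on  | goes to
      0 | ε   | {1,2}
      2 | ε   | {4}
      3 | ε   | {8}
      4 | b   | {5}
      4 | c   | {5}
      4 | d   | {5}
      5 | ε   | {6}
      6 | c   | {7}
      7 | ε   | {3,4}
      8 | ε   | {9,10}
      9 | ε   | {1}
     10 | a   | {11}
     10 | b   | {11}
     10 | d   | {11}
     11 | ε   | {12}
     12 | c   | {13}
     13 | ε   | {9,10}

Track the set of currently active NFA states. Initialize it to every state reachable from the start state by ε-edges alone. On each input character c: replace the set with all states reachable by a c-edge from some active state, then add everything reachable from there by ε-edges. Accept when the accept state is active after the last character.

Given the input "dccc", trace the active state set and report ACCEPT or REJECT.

initial (ε-close {0}): {0,1,2,4}
'd' @ 1: {5,6}
'c' @ 2: {1,3,4,7,8,9,10}  [accepting]
'c' @ 3: {5,6}
'c' @ 4: {1,3,4,7,8,9,10}  [accepting]
final: {1,3,4,7,8,9,10}; accept 1 in set

Answer: ACCEPT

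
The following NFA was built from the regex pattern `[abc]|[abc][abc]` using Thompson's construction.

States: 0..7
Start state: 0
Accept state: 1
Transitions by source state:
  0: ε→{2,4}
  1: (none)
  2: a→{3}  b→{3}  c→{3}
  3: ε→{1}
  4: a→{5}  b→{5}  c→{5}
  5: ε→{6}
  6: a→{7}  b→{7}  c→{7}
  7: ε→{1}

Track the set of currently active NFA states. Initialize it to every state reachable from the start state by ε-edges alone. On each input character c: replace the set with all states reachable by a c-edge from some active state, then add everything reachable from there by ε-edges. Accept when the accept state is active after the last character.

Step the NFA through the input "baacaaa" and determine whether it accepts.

Answer: REJECT

Derivation:
S₀ = ε-closure({0}) = {0,2,4}
'b' @ 1: {1,3,5,6}  ✓accept
'a' @ 2: {1,7}  ✓accept
'a' @ 3: {}  — state set empty
rest 'caaa' ignored (set empty)
final: {}; accept 1 not in set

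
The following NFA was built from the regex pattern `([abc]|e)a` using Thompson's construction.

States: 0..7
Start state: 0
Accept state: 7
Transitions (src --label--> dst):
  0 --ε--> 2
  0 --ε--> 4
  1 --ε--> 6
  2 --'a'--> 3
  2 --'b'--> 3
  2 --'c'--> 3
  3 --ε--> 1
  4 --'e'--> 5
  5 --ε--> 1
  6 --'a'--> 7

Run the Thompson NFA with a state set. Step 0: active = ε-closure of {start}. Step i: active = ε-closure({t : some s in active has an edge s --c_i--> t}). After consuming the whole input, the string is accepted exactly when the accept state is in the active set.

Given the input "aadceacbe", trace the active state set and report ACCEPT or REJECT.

Answer: REJECT

Steps:
initial (ε-close {0}): {0,2,4}
'a' @ 1: {1,3,6}
'a' @ 2: {7}  ✓accept
'd' @ 3: {}  — dead — no transitions
rest 'ceacbe' ignored (set empty)
final: {}; accept 7 not in set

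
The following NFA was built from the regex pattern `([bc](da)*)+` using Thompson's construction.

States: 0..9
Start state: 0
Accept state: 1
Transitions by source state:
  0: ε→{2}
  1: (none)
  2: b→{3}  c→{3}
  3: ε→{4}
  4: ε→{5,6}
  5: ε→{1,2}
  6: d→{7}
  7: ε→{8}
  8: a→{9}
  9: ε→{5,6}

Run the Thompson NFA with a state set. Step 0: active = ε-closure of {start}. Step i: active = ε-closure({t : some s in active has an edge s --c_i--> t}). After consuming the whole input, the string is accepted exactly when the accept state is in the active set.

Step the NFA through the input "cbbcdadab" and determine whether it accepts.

initial (ε-close {0}): {0,2}
'c' @ 1: {1,2,3,4,5,6}  ✓accept
'b' @ 2: {1,2,3,4,5,6}  ✓accept
'b' @ 3: {1,2,3,4,5,6}  ✓accept
'c' @ 4: {1,2,3,4,5,6}  ✓accept
'd' @ 5: {7,8}
'a' @ 6: {1,2,5,6,9}  ✓accept
'd' @ 7: {7,8}
'a' @ 8: {1,2,5,6,9}  ✓accept
'b' @ 9: {1,2,3,4,5,6}  ✓accept
after full input: {1,2,3,4,5,6}  (accept=1 in)

Answer: ACCEPT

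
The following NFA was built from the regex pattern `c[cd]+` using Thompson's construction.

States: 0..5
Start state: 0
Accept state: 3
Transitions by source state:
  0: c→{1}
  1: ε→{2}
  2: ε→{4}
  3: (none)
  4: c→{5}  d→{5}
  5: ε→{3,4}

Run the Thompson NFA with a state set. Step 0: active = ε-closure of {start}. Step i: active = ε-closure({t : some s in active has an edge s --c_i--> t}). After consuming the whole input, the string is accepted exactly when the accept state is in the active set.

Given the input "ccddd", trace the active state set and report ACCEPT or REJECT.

Answer: ACCEPT

Steps:
S₀ = ε-closure({0}) = {0}
'c' @ 1: {1,2,4}
'c' @ 2: {3,4,5}  (accept∈set)
'd' @ 3: {3,4,5}  (accept∈set)
'd' @ 4: {3,4,5}  (accept∈set)
'd' @ 5: {3,4,5}  (accept∈set)
end set {3,4,5} — state 3 in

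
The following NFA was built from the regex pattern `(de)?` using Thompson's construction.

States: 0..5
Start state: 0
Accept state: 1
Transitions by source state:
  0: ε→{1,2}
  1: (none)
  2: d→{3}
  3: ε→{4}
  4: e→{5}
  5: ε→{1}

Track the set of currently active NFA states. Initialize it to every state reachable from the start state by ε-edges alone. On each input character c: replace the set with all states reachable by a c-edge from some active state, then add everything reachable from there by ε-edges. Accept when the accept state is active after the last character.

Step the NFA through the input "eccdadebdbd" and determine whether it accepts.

Answer: REJECT

Steps:
S₀ = ε-closure({0}) = {0,1,2}
'e' @ 1: {}  — no active states
rest 'ccdadebdbd' ignored (set empty)
after full input: {}  (accept=1 not in)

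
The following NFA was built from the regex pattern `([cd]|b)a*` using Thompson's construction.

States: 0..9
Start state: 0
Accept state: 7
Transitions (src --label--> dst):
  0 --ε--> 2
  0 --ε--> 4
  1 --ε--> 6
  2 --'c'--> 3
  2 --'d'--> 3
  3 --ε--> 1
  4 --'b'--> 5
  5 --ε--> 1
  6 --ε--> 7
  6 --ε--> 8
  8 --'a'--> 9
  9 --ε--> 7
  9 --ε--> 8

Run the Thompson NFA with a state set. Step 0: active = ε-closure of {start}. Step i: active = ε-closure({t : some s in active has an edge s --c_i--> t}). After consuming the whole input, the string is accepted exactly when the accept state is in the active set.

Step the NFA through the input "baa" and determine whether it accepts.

start: ε-closure({0}) = {0,2,4}
'b' @ 1: {1,5,6,7,8}  (accept∈set)
'a' @ 2: {7,8,9}  (accept∈set)
'a' @ 3: {7,8,9}  (accept∈set)
final: {7,8,9}; accept 7 in set

Answer: ACCEPT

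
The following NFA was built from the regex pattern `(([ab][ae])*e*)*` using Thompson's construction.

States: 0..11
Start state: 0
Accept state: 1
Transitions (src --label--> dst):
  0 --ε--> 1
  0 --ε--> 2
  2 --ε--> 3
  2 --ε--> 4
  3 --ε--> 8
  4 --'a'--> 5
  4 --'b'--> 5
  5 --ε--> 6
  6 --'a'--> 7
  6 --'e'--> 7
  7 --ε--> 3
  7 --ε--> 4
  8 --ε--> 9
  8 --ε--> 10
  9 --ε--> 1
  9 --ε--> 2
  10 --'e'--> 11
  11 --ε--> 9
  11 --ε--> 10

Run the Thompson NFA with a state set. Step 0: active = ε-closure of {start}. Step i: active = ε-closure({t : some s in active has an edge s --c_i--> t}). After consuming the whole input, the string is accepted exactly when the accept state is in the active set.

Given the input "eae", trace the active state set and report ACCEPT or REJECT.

initial (ε-close {0}): {0,1,2,3,4,8,9,10}
'e' @ 1: {1,2,3,4,8,9,10,11}  [accepting]
'a' @ 2: {5,6}
'e' @ 3: {1,2,3,4,7,8,9,10}  [accepting]
end set {1,2,3,4,7,8,9,10} — state 1 in

Answer: ACCEPT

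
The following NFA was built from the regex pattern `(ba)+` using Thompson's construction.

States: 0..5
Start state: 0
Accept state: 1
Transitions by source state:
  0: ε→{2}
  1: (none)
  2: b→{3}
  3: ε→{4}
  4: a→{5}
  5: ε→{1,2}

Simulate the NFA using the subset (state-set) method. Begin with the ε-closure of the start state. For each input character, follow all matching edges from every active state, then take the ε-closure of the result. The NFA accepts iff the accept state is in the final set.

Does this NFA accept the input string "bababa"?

Answer: ACCEPT

Derivation:
start: ε-closure({0}) = {0,2}
'b' @ 1: {3,4}
'a' @ 2: {1,2,5}  [accepting]
'b' @ 3: {3,4}
'a' @ 4: {1,2,5}  [accepting]
'b' @ 5: {3,4}
'a' @ 6: {1,2,5}  [accepting]
end set {1,2,5} — state 1 in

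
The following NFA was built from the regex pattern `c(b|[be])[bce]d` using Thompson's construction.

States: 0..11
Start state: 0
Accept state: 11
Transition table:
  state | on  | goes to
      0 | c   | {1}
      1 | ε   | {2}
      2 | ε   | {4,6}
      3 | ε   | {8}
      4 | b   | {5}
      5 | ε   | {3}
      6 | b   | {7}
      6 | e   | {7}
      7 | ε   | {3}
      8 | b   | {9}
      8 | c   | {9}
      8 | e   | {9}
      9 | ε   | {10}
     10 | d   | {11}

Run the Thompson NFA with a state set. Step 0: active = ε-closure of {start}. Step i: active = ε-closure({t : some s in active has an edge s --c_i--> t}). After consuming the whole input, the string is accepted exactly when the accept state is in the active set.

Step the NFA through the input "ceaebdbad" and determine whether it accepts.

Answer: REJECT

Steps:
initial (ε-close {0}): {0}
'c' @ 1: {1,2,4,6}
'e' @ 2: {3,7,8}
'a' @ 3: {}  — no active states
rest 'ebdbad' ignored (set empty)
end set {} — state 11 not in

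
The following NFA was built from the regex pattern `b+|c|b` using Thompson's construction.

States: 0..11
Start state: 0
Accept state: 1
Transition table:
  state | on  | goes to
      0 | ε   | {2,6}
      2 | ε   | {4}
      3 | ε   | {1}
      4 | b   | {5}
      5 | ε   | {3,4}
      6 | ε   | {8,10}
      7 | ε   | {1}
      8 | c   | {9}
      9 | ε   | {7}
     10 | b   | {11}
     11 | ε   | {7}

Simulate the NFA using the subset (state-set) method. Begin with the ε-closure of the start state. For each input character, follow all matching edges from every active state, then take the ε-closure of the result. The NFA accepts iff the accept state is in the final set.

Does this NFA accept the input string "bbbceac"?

S₀ = ε-closure({0}) = {0,2,4,6,8,10}
'b' @ 1: {1,3,4,5,7,11}  (accept∈set)
'b' @ 2: {1,3,4,5}  (accept∈set)
'b' @ 3: {1,3,4,5}  (accept∈set)
'c' @ 4: {}  — state set empty
rest 'eac' ignored (set empty)
after full input: {}  (accept=1 not in)

Answer: REJECT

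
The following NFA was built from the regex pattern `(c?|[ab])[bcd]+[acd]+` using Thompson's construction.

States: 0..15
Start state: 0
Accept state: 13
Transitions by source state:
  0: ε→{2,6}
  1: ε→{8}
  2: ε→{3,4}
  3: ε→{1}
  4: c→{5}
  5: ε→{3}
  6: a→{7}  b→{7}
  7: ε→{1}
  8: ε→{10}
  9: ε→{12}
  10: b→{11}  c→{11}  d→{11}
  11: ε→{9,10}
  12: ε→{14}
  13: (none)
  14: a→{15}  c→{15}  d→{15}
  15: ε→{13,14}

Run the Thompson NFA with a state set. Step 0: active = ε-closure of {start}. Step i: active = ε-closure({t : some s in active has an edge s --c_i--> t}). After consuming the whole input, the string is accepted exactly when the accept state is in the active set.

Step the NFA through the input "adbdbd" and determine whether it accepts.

initial (ε-close {0}): {0,1,2,3,4,6,8,10}
'a' @ 1: {1,7,8,10}
'd' @ 2: {9,10,11,12,14}
'b' @ 3: {9,10,11,12,14}
'd' @ 4: {9,10,11,12,13,14,15}  ✓accept
'b' @ 5: {9,10,11,12,14}
'd' @ 6: {9,10,11,12,13,14,15}  ✓accept
final: {9,10,11,12,13,14,15}; accept 13 in set

Answer: ACCEPT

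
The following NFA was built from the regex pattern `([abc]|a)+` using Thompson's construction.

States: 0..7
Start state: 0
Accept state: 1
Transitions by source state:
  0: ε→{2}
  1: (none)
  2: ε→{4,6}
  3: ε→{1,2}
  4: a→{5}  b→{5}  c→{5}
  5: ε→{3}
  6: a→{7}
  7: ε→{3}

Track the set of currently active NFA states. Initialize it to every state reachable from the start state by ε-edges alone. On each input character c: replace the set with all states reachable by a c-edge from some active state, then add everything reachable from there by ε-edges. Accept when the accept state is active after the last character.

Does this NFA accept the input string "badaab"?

Answer: REJECT

Steps:
S₀ = ε-closure({0}) = {0,2,4,6}
'b' @ 1: {1,2,3,4,5,6}  [accepting]
'a' @ 2: {1,2,3,4,5,6,7}  [accepting]
'd' @ 3: {}  — dead — no transitions
rest 'aab' ignored (set empty)
end set {} — state 1 not in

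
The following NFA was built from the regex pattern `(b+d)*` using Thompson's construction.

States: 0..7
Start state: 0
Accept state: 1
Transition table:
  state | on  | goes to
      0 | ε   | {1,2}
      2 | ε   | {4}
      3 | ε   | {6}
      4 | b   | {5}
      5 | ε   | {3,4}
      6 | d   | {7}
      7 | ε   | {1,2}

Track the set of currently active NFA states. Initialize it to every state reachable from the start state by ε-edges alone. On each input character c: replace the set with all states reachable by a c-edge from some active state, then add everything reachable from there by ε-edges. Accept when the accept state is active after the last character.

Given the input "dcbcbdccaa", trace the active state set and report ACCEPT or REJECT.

Answer: REJECT

Derivation:
initial (ε-close {0}): {0,1,2,4}
'd' @ 1: {}  — state set empty
rest 'cbcbdccaa' ignored (set empty)
final: {}; accept 1 not in set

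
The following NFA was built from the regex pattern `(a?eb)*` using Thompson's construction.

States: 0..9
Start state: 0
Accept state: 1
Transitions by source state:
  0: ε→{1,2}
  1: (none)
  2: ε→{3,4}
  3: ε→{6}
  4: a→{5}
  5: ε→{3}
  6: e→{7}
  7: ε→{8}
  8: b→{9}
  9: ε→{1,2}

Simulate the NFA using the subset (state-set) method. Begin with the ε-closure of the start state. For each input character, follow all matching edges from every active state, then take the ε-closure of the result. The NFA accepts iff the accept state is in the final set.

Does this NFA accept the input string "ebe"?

Answer: REJECT

Trace:
start: ε-closure({0}) = {0,1,2,3,4,6}
'e' @ 1: {7,8}
'b' @ 2: {1,2,3,4,6,9}  [accepting]
'e' @ 3: {7,8}
end set {7,8} — state 1 not in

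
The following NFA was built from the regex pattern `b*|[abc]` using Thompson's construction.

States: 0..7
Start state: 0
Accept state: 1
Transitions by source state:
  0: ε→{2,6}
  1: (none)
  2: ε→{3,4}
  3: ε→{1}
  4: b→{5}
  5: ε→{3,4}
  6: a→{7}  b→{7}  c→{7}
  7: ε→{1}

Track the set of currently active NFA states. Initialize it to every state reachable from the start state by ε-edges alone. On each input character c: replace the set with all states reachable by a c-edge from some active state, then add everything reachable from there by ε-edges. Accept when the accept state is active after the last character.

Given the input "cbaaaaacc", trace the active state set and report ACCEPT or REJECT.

start: ε-closure({0}) = {0,1,2,3,4,6}
'c' @ 1: {1,7}  (accept∈set)
'b' @ 2: {}  — state set empty
rest 'aaaaacc' ignored (set empty)
end set {} — state 1 not in

Answer: REJECT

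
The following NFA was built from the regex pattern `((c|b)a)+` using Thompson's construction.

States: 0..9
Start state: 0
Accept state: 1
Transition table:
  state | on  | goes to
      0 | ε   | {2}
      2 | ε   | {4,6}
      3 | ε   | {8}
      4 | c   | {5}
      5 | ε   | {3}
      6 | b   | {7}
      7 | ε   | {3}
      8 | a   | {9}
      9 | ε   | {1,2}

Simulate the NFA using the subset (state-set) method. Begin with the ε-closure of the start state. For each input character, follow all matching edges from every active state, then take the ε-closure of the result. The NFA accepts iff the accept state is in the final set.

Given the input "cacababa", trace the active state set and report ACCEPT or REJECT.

Answer: ACCEPT

Steps:
start: ε-closure({0}) = {0,2,4,6}
'c' @ 1: {3,5,8}
'a' @ 2: {1,2,4,6,9}  (accept∈set)
'c' @ 3: {3,5,8}
'a' @ 4: {1,2,4,6,9}  (accept∈set)
'b' @ 5: {3,7,8}
'a' @ 6: {1,2,4,6,9}  (accept∈set)
'b' @ 7: {3,7,8}
'a' @ 8: {1,2,4,6,9}  (accept∈set)
after full input: {1,2,4,6,9}  (accept=1 in)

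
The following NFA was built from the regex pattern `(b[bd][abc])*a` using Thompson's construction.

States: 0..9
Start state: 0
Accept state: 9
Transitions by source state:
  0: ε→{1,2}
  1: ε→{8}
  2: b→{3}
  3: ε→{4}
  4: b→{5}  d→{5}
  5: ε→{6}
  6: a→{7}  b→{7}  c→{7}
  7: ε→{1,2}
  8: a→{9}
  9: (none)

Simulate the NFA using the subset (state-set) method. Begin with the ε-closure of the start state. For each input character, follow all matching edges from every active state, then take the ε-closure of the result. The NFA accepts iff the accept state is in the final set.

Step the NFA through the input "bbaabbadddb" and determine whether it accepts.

Answer: REJECT

Trace:
initial (ε-close {0}): {0,1,2,8}
'b' @ 1: {3,4}
'b' @ 2: {5,6}
'a' @ 3: {1,2,7,8}
'a' @ 4: {9}  ✓accept
'b' @ 5: {}  — dead — no transitions
rest 'badddb' ignored (set empty)
final: {}; accept 9 not in set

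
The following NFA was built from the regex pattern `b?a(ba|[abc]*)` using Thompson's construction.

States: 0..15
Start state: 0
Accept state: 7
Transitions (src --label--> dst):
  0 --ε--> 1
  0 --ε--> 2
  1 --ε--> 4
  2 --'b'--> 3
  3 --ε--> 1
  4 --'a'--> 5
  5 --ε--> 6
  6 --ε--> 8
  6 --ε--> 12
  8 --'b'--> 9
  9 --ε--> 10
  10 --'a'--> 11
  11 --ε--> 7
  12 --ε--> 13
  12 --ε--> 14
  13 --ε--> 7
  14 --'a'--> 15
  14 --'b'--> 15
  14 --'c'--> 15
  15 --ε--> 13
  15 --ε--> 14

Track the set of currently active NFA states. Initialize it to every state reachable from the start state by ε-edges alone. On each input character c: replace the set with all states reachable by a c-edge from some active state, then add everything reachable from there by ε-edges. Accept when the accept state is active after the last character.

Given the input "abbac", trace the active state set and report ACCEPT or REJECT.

S₀ = ε-closure({0}) = {0,1,2,4}
'a' @ 1: {5,6,7,8,12,13,14}  (accept∈set)
'b' @ 2: {7,9,10,13,14,15}  (accept∈set)
'b' @ 3: {7,13,14,15}  (accept∈set)
'a' @ 4: {7,13,14,15}  (accept∈set)
'c' @ 5: {7,13,14,15}  (accept∈set)
end set {7,13,14,15} — state 7 in

Answer: ACCEPT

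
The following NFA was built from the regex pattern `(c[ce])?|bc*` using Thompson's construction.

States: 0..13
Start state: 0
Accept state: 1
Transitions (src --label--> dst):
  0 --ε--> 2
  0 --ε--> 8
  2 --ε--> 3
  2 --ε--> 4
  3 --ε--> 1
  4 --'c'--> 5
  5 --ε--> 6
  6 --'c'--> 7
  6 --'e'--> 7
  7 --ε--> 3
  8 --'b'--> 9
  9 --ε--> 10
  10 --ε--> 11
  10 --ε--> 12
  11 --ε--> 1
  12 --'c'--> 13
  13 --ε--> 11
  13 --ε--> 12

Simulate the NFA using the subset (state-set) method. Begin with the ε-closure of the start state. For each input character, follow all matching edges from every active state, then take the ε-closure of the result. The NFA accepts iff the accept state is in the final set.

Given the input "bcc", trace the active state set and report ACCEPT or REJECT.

initial (ε-close {0}): {0,1,2,3,4,8}
'b' @ 1: {1,9,10,11,12}  [accepting]
'c' @ 2: {1,11,12,13}  [accepting]
'c' @ 3: {1,11,12,13}  [accepting]
after full input: {1,11,12,13}  (accept=1 in)

Answer: ACCEPT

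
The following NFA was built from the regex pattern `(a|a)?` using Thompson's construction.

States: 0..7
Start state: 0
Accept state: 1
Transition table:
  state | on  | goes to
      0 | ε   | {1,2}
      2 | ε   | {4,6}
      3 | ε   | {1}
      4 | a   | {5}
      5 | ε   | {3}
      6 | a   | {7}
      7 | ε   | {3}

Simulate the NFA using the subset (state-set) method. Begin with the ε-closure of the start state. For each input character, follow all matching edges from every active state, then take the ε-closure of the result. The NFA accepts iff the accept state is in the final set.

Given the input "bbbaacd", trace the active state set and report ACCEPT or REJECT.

Answer: REJECT

Trace:
initial (ε-close {0}): {0,1,2,4,6}
'b' @ 1: {}  — dead — no transitions
rest 'bbaacd' ignored (set empty)
end set {} — state 1 not in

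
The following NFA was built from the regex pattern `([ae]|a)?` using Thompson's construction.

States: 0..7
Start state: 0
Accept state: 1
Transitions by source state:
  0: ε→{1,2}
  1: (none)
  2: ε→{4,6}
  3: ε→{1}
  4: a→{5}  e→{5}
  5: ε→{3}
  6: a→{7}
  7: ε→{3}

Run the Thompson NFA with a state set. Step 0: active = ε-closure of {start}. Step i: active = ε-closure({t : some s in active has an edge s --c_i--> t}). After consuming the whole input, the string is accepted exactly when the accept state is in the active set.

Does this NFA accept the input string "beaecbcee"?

Answer: REJECT

Trace:
initial (ε-close {0}): {0,1,2,4,6}
'b' @ 1: {}  — dead — no transitions
rest 'eaecbcee' ignored (set empty)
final: {}; accept 1 not in set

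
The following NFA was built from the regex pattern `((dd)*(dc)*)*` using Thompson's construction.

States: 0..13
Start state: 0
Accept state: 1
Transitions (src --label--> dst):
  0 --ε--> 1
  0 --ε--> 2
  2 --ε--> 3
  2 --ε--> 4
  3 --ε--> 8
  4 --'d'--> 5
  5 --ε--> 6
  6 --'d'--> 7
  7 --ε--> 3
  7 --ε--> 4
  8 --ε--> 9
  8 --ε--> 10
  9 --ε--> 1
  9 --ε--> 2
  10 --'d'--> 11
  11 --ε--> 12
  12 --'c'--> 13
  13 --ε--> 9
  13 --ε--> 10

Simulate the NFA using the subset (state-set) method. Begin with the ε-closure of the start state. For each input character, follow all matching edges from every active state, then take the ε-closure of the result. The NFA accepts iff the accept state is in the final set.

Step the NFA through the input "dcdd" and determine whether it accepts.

Answer: ACCEPT

Steps:
S₀ = ε-closure({0}) = {0,1,2,3,4,8,9,10}
'd' @ 1: {5,6,11,12}
'c' @ 2: {1,2,3,4,8,9,10,13}  [accepting]
'd' @ 3: {5,6,11,12}
'd' @ 4: {1,2,3,4,7,8,9,10}  [accepting]
end set {1,2,3,4,7,8,9,10} — state 1 in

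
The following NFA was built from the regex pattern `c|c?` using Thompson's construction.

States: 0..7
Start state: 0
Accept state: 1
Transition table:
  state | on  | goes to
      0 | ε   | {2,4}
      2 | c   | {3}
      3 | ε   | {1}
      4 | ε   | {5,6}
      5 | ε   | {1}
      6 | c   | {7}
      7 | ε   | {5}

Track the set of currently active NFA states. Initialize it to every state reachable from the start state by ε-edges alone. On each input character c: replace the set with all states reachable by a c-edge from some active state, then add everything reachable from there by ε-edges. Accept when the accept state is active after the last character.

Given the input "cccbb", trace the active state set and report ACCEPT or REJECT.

start: ε-closure({0}) = {0,1,2,4,5,6}
'c' @ 1: {1,3,5,7}  [accepting]
'c' @ 2: {}  — dead — no transitions
rest 'cbb' ignored (set empty)
after full input: {}  (accept=1 not in)

Answer: REJECT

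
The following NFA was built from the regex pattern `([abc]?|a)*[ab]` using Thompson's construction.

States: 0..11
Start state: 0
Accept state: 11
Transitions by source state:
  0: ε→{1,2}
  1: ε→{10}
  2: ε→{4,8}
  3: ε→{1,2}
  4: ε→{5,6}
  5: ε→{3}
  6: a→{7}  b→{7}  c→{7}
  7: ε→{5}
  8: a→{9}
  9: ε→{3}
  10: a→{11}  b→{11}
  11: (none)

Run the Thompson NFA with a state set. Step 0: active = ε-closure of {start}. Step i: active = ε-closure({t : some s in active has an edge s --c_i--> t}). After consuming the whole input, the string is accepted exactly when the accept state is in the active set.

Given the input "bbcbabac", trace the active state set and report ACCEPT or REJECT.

Answer: REJECT

Trace:
S₀ = ε-closure({0}) = {0,1,2,3,4,5,6,8,10}
'b' @ 1: {1,2,3,4,5,6,7,8,10,11}  [accepting]
'b' @ 2: {1,2,3,4,5,6,7,8,10,11}  [accepting]
'c' @ 3: {1,2,3,4,5,6,7,8,10}
'b' @ 4: {1,2,3,4,5,6,7,8,10,11}  [accepting]
'a' @ 5: {1,2,3,4,5,6,7,8,9,10,11}  [accepting]
'b' @ 6: {1,2,3,4,5,6,7,8,10,11}  [accepting]
'a' @ 7: {1,2,3,4,5,6,7,8,9,10,11}  [accepting]
'c' @ 8: {1,2,3,4,5,6,7,8,10}
final: {1,2,3,4,5,6,7,8,10}; accept 11 not in set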